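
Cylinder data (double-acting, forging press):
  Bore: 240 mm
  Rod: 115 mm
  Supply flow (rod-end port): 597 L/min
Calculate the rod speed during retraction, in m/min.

v ≈ 17.1 m/min

Rod-side annular area A_ann = π/4 × (240² − 115²) = 34850 mm^2
Flow into the rod-end port fills the annular volume.
v = Q / A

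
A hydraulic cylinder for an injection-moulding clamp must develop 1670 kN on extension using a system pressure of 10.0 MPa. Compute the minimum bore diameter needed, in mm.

D ≈ 461 mm

Extension force acts on the full piston face: F = P × (π/4)D².
D = √(4F / (πP)) = √(4 × 1670 kN / (π × 10.0 MPa))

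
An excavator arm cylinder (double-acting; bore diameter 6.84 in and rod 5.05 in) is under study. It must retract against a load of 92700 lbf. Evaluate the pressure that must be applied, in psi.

Rod-side annular area A_ann = π/4 × (6.84² − 5.05²) = 16.72 in^2
Retraction: pressure acts on the annular area.
P = F / A = 92700 lbf / A

P ≈ 5550 psi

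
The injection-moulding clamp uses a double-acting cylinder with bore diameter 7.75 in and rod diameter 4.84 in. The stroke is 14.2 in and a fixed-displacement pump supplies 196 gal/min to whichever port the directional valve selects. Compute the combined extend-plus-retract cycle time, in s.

t ≈ 1.43 s

Cap-side area A_cap = π/4 × (7.75 in)² = 47.17 in^2
Rod-side annular area A_ann = π/4 × (7.75² − 4.84²) = 28.77 in^2
t_ext = A_cap·L/Q = 0.8877 s
t_ret = A_ann·L/Q = 0.5415 s
t_cycle = t_ext + t_ret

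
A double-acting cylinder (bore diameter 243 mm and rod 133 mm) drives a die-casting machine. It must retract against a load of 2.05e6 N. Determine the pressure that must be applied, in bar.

Rod-side annular area A_ann = π/4 × (243² − 133²) = 32480 mm^2
Retraction: pressure acts on the annular area.
P = F / A = 2.05e6 N / A

P ≈ 631 bar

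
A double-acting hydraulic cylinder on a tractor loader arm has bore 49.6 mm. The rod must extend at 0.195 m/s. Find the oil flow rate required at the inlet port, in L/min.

Q ≈ 22.6 L/min

Cap-side area A_cap = π/4 × (49.6 mm)² = 1932 mm^2
Q = A × v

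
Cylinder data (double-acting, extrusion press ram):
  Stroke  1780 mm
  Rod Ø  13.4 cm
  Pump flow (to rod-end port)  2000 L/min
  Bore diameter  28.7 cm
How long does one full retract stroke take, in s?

Rod-side annular area A_ann = π/4 × (28.7² − 13.4²) = 505.9 cm^2
Swept volume V = A × L; t = V / Q = A·L / Q

t ≈ 2.70 s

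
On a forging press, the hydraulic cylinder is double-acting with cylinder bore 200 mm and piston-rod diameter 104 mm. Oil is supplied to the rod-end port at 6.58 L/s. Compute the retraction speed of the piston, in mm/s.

v ≈ 287 mm/s

Rod-side annular area A_ann = π/4 × (200² − 104²) = 22920 mm^2
Flow into the rod-end port fills the annular volume.
v = Q / A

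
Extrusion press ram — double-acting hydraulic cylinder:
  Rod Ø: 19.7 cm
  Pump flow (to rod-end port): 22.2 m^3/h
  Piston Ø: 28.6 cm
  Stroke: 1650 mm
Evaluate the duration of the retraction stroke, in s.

Rod-side annular area A_ann = π/4 × (28.6² − 19.7²) = 337.6 cm^2
Swept volume V = A × L; t = V / Q = A·L / Q

t ≈ 9.03 s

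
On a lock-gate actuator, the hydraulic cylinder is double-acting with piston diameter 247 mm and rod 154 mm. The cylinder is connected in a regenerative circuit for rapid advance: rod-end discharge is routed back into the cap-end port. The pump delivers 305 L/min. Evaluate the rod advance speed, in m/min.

v ≈ 16.4 m/min

In regeneration the rod-end outflow joins the pump flow into the cap end, so the net volume the pump must supply per unit advance equals the rod cross-section area.
Rod cross-section A_rod = π/4 × (154 mm)² = 18630 mm^2
v = Q_pump / A_rod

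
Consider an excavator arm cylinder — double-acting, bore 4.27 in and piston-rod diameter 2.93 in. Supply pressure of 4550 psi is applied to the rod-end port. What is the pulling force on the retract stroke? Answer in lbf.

Rod-side annular area A_ann = π/4 × (4.27² − 2.93²) = 7.578 in^2
On retraction the pressure acts on the annular area (bore minus rod).
F = P × A_ann

F ≈ 34500 lbf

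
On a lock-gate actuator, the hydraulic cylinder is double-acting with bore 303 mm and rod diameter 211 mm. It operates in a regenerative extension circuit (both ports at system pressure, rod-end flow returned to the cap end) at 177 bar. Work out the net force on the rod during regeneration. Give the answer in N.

F ≈ 6.19e5 N

With equal pressure on both faces, forces on the annular region cancel; the net push is pressure × rod cross-section.
Rod cross-section A_rod = π/4 × (211 mm)² = 34970 mm^2
F = P × A_rod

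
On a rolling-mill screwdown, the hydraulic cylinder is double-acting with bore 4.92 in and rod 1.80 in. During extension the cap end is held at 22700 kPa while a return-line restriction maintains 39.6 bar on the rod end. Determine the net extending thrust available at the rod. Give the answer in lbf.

Cap-side area A_cap = π/4 × (4.92 in)² = 19.01 in^2
Rod-side annular area A_ann = π/4 × (4.92² − 1.80²) = 16.47 in^2
Net thrust = P_cap·A_cap − P_rod·A_ann = 62590 lbf − 9458 lbf

F ≈ 53100 lbf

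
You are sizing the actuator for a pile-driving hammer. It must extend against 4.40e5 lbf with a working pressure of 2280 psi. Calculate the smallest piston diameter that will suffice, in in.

Extension force acts on the full piston face: F = P × (π/4)D².
D = √(4F / (πP)) = √(4 × 4.40e5 lbf / (π × 2280 psi))

D ≈ 15.7 in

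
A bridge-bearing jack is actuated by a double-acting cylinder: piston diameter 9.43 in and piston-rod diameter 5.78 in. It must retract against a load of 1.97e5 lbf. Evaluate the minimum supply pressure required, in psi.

Rod-side annular area A_ann = π/4 × (9.43² − 5.78²) = 43.60 in^2
Retraction: pressure acts on the annular area.
P = F / A = 1.97e5 lbf / A

P ≈ 4520 psi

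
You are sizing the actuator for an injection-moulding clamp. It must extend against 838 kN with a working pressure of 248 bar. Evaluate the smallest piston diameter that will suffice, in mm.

Extension force acts on the full piston face: F = P × (π/4)D².
D = √(4F / (πP)) = √(4 × 838 kN / (π × 248 bar))

D ≈ 207 mm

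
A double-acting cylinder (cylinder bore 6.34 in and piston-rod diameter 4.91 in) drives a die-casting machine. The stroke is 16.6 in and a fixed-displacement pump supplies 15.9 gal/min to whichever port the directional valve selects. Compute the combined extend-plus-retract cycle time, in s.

Cap-side area A_cap = π/4 × (6.34 in)² = 31.57 in^2
Rod-side annular area A_ann = π/4 × (6.34² − 4.91²) = 12.64 in^2
t_ext = A_cap·L/Q = 8.561 s
t_ret = A_ann·L/Q = 3.426 s
t_cycle = t_ext + t_ret

t ≈ 12.0 s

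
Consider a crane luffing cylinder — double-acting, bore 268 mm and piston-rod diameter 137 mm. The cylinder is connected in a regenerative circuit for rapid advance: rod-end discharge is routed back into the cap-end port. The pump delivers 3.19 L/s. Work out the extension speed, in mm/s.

In regeneration the rod-end outflow joins the pump flow into the cap end, so the net volume the pump must supply per unit advance equals the rod cross-section area.
Rod cross-section A_rod = π/4 × (137 mm)² = 14740 mm^2
v = Q_pump / A_rod

v ≈ 216 mm/s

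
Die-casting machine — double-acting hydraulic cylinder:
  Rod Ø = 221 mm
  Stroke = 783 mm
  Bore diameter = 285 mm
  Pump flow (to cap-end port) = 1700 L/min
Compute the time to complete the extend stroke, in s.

Cap-side area A_cap = π/4 × (285 mm)² = 63790 mm^2
Swept volume V = A × L; t = V / Q = A·L / Q

t ≈ 1.76 s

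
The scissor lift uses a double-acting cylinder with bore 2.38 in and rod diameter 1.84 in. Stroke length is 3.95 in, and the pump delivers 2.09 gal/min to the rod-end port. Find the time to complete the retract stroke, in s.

t ≈ 0.879 s

Rod-side annular area A_ann = π/4 × (2.38² − 1.84²) = 1.790 in^2
Swept volume V = A × L; t = V / Q = A·L / Q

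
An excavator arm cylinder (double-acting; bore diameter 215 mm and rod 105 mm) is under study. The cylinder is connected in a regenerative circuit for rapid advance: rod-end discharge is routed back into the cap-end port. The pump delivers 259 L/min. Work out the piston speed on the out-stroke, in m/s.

In regeneration the rod-end outflow joins the pump flow into the cap end, so the net volume the pump must supply per unit advance equals the rod cross-section area.
Rod cross-section A_rod = π/4 × (105 mm)² = 8659 mm^2
v = Q_pump / A_rod

v ≈ 0.499 m/s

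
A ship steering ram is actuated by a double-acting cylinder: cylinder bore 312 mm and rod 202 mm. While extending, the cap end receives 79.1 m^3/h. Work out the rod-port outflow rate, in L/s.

Cap-side area A_cap = π/4 × (312 mm)² = 76450 mm^2
Rod-side annular area A_ann = π/4 × (312² − 202²) = 44410 mm^2
Piston speed v = Q_in/A_cap; rod-end outflow Q_out = v × A_ann = Q_in × A_ann/A_cap.

Q_out ≈ 12.8 L/s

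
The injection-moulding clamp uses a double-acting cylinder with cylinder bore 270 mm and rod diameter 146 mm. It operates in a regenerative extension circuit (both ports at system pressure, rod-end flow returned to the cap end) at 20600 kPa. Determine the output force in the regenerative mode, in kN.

With equal pressure on both faces, forces on the annular region cancel; the net push is pressure × rod cross-section.
Rod cross-section A_rod = π/4 × (146 mm)² = 16740 mm^2
F = P × A_rod

F ≈ 345 kN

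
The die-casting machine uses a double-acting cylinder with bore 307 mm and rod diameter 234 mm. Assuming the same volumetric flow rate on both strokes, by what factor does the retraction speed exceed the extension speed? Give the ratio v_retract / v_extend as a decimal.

v_ret/v_ext ≈ 2.39

Cap-side area A_cap = π/4 × (307 mm)² = 74020 mm^2
Rod-side annular area A_ann = π/4 × (307² − 234²) = 31020 mm^2
For equal Q, v ∝ 1/A, so v_ret/v_ext = A_cap/A_ann.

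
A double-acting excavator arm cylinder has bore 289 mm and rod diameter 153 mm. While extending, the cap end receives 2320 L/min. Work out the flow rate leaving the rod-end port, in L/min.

Cap-side area A_cap = π/4 × (289 mm)² = 65600 mm^2
Rod-side annular area A_ann = π/4 × (289² − 153²) = 47210 mm^2
Piston speed v = Q_in/A_cap; rod-end outflow Q_out = v × A_ann = Q_in × A_ann/A_cap.

Q_out ≈ 1670 L/min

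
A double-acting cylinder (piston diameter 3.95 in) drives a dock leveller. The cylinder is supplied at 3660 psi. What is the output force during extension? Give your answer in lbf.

F ≈ 44900 lbf

Cap-side area A_cap = π/4 × (3.95 in)² = 12.25 in^2
F = P × A_cap = 3660 psi × A_cap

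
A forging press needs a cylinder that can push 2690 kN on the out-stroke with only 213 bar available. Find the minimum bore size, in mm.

D ≈ 401 mm

Extension force acts on the full piston face: F = P × (π/4)D².
D = √(4F / (πP)) = √(4 × 2690 kN / (π × 213 bar))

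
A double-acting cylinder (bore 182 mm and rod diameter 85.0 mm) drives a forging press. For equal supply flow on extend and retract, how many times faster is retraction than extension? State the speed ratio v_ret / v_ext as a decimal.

Cap-side area A_cap = π/4 × (182 mm)² = 26020 mm^2
Rod-side annular area A_ann = π/4 × (182² − 85.0²) = 20340 mm^2
For equal Q, v ∝ 1/A, so v_ret/v_ext = A_cap/A_ann.

v_ret/v_ext ≈ 1.28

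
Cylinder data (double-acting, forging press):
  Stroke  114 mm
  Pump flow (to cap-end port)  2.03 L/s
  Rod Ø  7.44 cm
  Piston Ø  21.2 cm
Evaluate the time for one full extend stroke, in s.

t ≈ 1.98 s

Cap-side area A_cap = π/4 × (21.2 cm)² = 353.0 cm^2
Swept volume V = A × L; t = V / Q = A·L / Q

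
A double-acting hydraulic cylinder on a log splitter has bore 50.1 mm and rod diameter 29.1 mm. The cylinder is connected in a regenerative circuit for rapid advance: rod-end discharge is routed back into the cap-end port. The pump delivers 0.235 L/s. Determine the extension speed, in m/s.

In regeneration the rod-end outflow joins the pump flow into the cap end, so the net volume the pump must supply per unit advance equals the rod cross-section area.
Rod cross-section A_rod = π/4 × (29.1 mm)² = 665.1 mm^2
v = Q_pump / A_rod

v ≈ 0.353 m/s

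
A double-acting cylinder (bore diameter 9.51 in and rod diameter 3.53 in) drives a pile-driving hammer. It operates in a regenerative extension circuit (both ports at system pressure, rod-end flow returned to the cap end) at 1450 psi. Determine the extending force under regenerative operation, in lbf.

F ≈ 14200 lbf

With equal pressure on both faces, forces on the annular region cancel; the net push is pressure × rod cross-section.
Rod cross-section A_rod = π/4 × (3.53 in)² = 9.787 in^2
F = P × A_rod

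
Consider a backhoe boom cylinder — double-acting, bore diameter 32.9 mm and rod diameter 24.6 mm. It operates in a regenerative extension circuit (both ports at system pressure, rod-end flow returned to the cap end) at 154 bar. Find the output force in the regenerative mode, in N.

F ≈ 7320 N

With equal pressure on both faces, forces on the annular region cancel; the net push is pressure × rod cross-section.
Rod cross-section A_rod = π/4 × (24.6 mm)² = 475.3 mm^2
F = P × A_rod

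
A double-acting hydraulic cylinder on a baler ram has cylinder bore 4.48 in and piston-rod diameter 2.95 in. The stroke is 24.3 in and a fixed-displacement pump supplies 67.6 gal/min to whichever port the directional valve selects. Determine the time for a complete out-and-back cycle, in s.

t ≈ 2.31 s

Cap-side area A_cap = π/4 × (4.48 in)² = 15.76 in^2
Rod-side annular area A_ann = π/4 × (4.48² − 2.95²) = 8.928 in^2
t_ext = A_cap·L/Q = 1.472 s
t_ret = A_ann·L/Q = 0.8336 s
t_cycle = t_ext + t_ret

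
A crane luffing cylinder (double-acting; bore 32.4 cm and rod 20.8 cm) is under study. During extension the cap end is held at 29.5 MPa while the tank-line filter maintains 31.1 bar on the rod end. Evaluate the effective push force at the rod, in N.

F ≈ 2.28e6 N

Cap-side area A_cap = π/4 × (32.4 cm)² = 824.5 cm^2
Rod-side annular area A_ann = π/4 × (32.4² − 20.8²) = 484.7 cm^2
Net thrust = P_cap·A_cap − P_rod·A_ann = 2.432e6 N − 1.507e5 N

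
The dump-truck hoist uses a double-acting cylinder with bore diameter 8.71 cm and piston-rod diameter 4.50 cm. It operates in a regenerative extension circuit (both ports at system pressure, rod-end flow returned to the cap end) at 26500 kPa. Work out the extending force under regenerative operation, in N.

With equal pressure on both faces, forces on the annular region cancel; the net push is pressure × rod cross-section.
Rod cross-section A_rod = π/4 × (4.50 cm)² = 15.90 cm^2
F = P × A_rod

F ≈ 42100 N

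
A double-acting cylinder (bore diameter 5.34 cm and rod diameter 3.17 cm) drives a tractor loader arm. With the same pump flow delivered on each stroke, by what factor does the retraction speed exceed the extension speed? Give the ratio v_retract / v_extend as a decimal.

v_ret/v_ext ≈ 1.54

Cap-side area A_cap = π/4 × (5.34 cm)² = 22.40 cm^2
Rod-side annular area A_ann = π/4 × (5.34² − 3.17²) = 14.50 cm^2
For equal Q, v ∝ 1/A, so v_ret/v_ext = A_cap/A_ann.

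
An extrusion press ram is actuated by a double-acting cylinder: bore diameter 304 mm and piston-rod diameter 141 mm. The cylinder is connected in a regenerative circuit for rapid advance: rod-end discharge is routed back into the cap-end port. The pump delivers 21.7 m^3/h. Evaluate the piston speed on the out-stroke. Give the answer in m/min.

In regeneration the rod-end outflow joins the pump flow into the cap end, so the net volume the pump must supply per unit advance equals the rod cross-section area.
Rod cross-section A_rod = π/4 × (141 mm)² = 15610 mm^2
v = Q_pump / A_rod

v ≈ 23.2 m/min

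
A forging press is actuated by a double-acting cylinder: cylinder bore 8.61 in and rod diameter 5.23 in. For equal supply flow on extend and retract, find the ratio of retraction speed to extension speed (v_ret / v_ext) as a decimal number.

v_ret/v_ext ≈ 1.58

Cap-side area A_cap = π/4 × (8.61 in)² = 58.22 in^2
Rod-side annular area A_ann = π/4 × (8.61² − 5.23²) = 36.74 in^2
For equal Q, v ∝ 1/A, so v_ret/v_ext = A_cap/A_ann.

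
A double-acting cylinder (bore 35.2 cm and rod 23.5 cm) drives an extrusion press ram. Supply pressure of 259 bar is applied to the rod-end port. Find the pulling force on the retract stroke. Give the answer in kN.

F ≈ 1400 kN

Rod-side annular area A_ann = π/4 × (35.2² − 23.5²) = 539.4 cm^2
On retraction the pressure acts on the annular area (bore minus rod).
F = P × A_ann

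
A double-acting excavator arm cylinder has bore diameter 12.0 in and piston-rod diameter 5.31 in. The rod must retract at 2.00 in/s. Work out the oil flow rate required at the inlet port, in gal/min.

Rod-side annular area A_ann = π/4 × (12.0² − 5.31²) = 90.95 in^2
Q = A × v

Q ≈ 47.2 gal/min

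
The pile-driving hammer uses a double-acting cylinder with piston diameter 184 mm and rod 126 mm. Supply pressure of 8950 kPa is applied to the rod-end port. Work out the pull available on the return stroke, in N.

Rod-side annular area A_ann = π/4 × (184² − 126²) = 14120 mm^2
On retraction the pressure acts on the annular area (bore minus rod).
F = P × A_ann

F ≈ 1.26e5 N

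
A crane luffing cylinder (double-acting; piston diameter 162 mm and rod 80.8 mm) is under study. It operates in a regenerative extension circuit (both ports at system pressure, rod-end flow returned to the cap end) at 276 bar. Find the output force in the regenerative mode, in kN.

F ≈ 142 kN

With equal pressure on both faces, forces on the annular region cancel; the net push is pressure × rod cross-section.
Rod cross-section A_rod = π/4 × (80.8 mm)² = 5128 mm^2
F = P × A_rod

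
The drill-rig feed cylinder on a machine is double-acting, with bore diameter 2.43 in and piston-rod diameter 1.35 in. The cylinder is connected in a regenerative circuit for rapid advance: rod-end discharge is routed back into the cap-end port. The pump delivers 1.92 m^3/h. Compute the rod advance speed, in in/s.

In regeneration the rod-end outflow joins the pump flow into the cap end, so the net volume the pump must supply per unit advance equals the rod cross-section area.
Rod cross-section A_rod = π/4 × (1.35 in)² = 1.431 in^2
v = Q_pump / A_rod

v ≈ 22.7 in/s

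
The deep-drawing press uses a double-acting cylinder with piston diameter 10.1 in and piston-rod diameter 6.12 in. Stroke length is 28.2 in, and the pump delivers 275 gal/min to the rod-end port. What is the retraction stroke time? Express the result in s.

Rod-side annular area A_ann = π/4 × (10.1² − 6.12²) = 50.70 in^2
Swept volume V = A × L; t = V / Q = A·L / Q

t ≈ 1.35 s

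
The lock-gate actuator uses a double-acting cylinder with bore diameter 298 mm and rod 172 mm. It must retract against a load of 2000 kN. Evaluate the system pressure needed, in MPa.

P ≈ 43.0 MPa

Rod-side annular area A_ann = π/4 × (298² − 172²) = 46510 mm^2
Retraction: pressure acts on the annular area.
P = F / A = 2000 kN / A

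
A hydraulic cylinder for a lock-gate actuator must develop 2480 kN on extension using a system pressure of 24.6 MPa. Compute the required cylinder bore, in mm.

Extension force acts on the full piston face: F = P × (π/4)D².
D = √(4F / (πP)) = √(4 × 2480 kN / (π × 24.6 MPa))

D ≈ 358 mm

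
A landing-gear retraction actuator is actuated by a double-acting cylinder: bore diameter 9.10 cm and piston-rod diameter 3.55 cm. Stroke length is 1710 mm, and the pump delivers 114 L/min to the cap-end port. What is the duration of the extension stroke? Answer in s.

Cap-side area A_cap = π/4 × (9.10 cm)² = 65.04 cm^2
Swept volume V = A × L; t = V / Q = A·L / Q

t ≈ 5.85 s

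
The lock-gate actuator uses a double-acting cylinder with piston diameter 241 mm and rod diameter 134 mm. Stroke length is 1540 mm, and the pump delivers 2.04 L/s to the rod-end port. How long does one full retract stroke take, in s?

t ≈ 23.8 s

Rod-side annular area A_ann = π/4 × (241² − 134²) = 31510 mm^2
Swept volume V = A × L; t = V / Q = A·L / Q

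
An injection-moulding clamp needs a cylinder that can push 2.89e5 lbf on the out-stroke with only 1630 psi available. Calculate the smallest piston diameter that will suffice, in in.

D ≈ 15.0 in

Extension force acts on the full piston face: F = P × (π/4)D².
D = √(4F / (πP)) = √(4 × 2.89e5 lbf / (π × 1630 psi))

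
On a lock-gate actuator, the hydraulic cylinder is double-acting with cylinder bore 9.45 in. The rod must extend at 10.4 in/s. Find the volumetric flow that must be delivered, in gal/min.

Cap-side area A_cap = π/4 × (9.45 in)² = 70.14 in^2
Q = A × v

Q ≈ 189 gal/min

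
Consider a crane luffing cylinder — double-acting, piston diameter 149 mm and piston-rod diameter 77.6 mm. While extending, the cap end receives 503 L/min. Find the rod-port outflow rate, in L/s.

Q_out ≈ 6.11 L/s

Cap-side area A_cap = π/4 × (149 mm)² = 17440 mm^2
Rod-side annular area A_ann = π/4 × (149² − 77.6²) = 12710 mm^2
Piston speed v = Q_in/A_cap; rod-end outflow Q_out = v × A_ann = Q_in × A_ann/A_cap.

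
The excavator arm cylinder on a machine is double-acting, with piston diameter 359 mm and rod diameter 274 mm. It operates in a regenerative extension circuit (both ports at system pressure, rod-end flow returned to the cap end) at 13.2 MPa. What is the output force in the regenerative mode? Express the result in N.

F ≈ 7.78e5 N

With equal pressure on both faces, forces on the annular region cancel; the net push is pressure × rod cross-section.
Rod cross-section A_rod = π/4 × (274 mm)² = 58960 mm^2
F = P × A_rod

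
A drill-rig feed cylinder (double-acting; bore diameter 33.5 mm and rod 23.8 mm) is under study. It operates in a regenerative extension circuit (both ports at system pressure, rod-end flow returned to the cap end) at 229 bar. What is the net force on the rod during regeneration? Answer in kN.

F ≈ 10.2 kN

With equal pressure on both faces, forces on the annular region cancel; the net push is pressure × rod cross-section.
Rod cross-section A_rod = π/4 × (23.8 mm)² = 444.9 mm^2
F = P × A_rod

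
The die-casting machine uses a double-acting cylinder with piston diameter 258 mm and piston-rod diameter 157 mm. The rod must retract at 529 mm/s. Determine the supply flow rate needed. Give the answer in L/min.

Rod-side annular area A_ann = π/4 × (258² − 157²) = 32920 mm^2
Q = A × v

Q ≈ 1040 L/min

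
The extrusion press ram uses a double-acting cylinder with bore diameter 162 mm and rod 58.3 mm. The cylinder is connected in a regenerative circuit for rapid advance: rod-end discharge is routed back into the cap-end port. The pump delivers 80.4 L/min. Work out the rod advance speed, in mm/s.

v ≈ 502 mm/s

In regeneration the rod-end outflow joins the pump flow into the cap end, so the net volume the pump must supply per unit advance equals the rod cross-section area.
Rod cross-section A_rod = π/4 × (58.3 mm)² = 2669 mm^2
v = Q_pump / A_rod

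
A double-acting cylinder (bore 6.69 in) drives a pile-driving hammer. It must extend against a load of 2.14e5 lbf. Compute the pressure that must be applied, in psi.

Cap-side area A_cap = π/4 × (6.69 in)² = 35.15 in^2
P = F / A = 2.14e5 lbf / A

P ≈ 6090 psi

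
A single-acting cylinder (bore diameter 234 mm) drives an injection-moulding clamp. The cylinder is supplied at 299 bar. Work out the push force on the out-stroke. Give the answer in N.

Cap-side area A_cap = π/4 × (234 mm)² = 43010 mm^2
F = P × A_cap = 299 bar × A_cap

F ≈ 1.29e6 N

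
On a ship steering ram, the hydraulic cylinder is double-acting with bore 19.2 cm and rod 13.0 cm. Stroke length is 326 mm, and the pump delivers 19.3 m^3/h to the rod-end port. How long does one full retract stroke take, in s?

Rod-side annular area A_ann = π/4 × (19.2² − 13.0²) = 156.8 cm^2
Swept volume V = A × L; t = V / Q = A·L / Q

t ≈ 0.953 s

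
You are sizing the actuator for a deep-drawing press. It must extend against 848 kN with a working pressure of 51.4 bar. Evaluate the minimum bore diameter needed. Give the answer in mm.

D ≈ 458 mm

Extension force acts on the full piston face: F = P × (π/4)D².
D = √(4F / (πP)) = √(4 × 848 kN / (π × 51.4 bar))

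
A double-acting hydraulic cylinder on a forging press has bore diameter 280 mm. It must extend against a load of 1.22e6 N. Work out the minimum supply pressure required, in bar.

Cap-side area A_cap = π/4 × (280 mm)² = 61580 mm^2
P = F / A = 1.22e6 N / A

P ≈ 198 bar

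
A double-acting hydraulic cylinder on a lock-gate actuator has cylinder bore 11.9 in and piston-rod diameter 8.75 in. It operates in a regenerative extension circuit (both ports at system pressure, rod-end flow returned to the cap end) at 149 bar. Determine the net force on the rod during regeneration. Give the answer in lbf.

With equal pressure on both faces, forces on the annular region cancel; the net push is pressure × rod cross-section.
Rod cross-section A_rod = π/4 × (8.75 in)² = 60.13 in^2
F = P × A_rod

F ≈ 1.30e5 lbf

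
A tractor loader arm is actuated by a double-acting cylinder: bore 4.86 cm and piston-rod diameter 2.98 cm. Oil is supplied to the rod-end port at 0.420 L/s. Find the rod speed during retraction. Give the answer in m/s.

v ≈ 0.363 m/s

Rod-side annular area A_ann = π/4 × (4.86² − 2.98²) = 11.58 cm^2
Flow into the rod-end port fills the annular volume.
v = Q / A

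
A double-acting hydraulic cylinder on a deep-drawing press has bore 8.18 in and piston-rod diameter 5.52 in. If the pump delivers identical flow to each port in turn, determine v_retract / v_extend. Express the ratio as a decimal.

v_ret/v_ext ≈ 1.84

Cap-side area A_cap = π/4 × (8.18 in)² = 52.55 in^2
Rod-side annular area A_ann = π/4 × (8.18² − 5.52²) = 28.62 in^2
For equal Q, v ∝ 1/A, so v_ret/v_ext = A_cap/A_ann.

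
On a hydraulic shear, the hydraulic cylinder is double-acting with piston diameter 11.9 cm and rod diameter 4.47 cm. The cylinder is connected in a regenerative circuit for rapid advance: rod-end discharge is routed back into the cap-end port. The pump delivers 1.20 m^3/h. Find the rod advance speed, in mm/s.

v ≈ 212 mm/s

In regeneration the rod-end outflow joins the pump flow into the cap end, so the net volume the pump must supply per unit advance equals the rod cross-section area.
Rod cross-section A_rod = π/4 × (4.47 cm)² = 15.69 cm^2
v = Q_pump / A_rod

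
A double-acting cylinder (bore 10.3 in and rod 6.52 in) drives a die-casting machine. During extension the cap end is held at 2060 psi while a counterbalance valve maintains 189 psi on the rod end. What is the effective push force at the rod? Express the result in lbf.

F ≈ 1.62e5 lbf

Cap-side area A_cap = π/4 × (10.3 in)² = 83.32 in^2
Rod-side annular area A_ann = π/4 × (10.3² − 6.52²) = 49.94 in^2
Net thrust = P_cap·A_cap − P_rod·A_ann = 1.716e5 lbf − 9438 lbf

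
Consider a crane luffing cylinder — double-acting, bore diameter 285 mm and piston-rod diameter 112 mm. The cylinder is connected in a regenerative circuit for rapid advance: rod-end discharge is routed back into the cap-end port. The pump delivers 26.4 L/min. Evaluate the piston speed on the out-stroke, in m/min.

In regeneration the rod-end outflow joins the pump flow into the cap end, so the net volume the pump must supply per unit advance equals the rod cross-section area.
Rod cross-section A_rod = π/4 × (112 mm)² = 9852 mm^2
v = Q_pump / A_rod

v ≈ 2.68 m/min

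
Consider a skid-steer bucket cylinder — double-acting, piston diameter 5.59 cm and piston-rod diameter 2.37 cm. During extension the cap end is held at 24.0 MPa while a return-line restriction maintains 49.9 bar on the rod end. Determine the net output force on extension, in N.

F ≈ 48900 N

Cap-side area A_cap = π/4 × (5.59 cm)² = 24.54 cm^2
Rod-side annular area A_ann = π/4 × (5.59² − 2.37²) = 20.13 cm^2
Net thrust = P_cap·A_cap − P_rod·A_ann = 58900 N − 10050 N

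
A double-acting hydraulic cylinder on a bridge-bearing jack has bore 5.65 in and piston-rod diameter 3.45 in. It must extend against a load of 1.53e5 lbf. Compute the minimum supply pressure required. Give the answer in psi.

P ≈ 6100 psi

Cap-side area A_cap = π/4 × (5.65 in)² = 25.07 in^2
P = F / A = 1.53e5 lbf / A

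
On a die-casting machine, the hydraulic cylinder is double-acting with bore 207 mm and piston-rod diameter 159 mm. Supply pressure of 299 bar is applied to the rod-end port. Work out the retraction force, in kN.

Rod-side annular area A_ann = π/4 × (207² − 159²) = 13800 mm^2
On retraction the pressure acts on the annular area (bore minus rod).
F = P × A_ann

F ≈ 413 kN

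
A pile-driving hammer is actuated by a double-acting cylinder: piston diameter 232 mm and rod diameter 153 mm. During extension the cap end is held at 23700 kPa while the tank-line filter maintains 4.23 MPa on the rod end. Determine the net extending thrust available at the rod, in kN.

F ≈ 901 kN

Cap-side area A_cap = π/4 × (232 mm)² = 42270 mm^2
Rod-side annular area A_ann = π/4 × (232² − 153²) = 23890 mm^2
Net thrust = P_cap·A_cap − P_rod·A_ann = 1002 kN − 101.0 kN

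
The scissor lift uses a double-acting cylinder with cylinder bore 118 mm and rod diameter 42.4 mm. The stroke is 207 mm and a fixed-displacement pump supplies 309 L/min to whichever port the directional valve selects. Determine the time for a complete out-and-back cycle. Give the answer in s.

Cap-side area A_cap = π/4 × (118 mm)² = 10940 mm^2
Rod-side annular area A_ann = π/4 × (118² − 42.4²) = 9524 mm^2
t_ext = A_cap·L/Q = 0.4396 s
t_ret = A_ann·L/Q = 0.3828 s
t_cycle = t_ext + t_ret

t ≈ 0.822 s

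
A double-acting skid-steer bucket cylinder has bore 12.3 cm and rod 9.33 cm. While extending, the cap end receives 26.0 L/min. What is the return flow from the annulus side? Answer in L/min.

Cap-side area A_cap = π/4 × (12.3 cm)² = 118.8 cm^2
Rod-side annular area A_ann = π/4 × (12.3² − 9.33²) = 50.45 cm^2
Piston speed v = Q_in/A_cap; rod-end outflow Q_out = v × A_ann = Q_in × A_ann/A_cap.

Q_out ≈ 11.0 L/min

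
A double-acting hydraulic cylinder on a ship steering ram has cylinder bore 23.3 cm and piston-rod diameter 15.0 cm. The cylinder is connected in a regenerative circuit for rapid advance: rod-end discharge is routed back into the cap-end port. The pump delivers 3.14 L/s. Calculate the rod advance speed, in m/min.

v ≈ 10.7 m/min

In regeneration the rod-end outflow joins the pump flow into the cap end, so the net volume the pump must supply per unit advance equals the rod cross-section area.
Rod cross-section A_rod = π/4 × (15.0 cm)² = 176.7 cm^2
v = Q_pump / A_rod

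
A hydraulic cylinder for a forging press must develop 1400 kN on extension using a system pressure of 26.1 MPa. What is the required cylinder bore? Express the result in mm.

Extension force acts on the full piston face: F = P × (π/4)D².
D = √(4F / (πP)) = √(4 × 1400 kN / (π × 26.1 MPa))

D ≈ 261 mm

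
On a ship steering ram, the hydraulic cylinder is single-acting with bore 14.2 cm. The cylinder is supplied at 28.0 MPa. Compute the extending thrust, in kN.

Cap-side area A_cap = π/4 × (14.2 cm)² = 158.4 cm^2
F = P × A_cap = 28.0 MPa × A_cap

F ≈ 443 kN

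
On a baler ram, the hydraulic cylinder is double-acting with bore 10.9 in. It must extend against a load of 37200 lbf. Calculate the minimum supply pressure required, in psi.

Cap-side area A_cap = π/4 × (10.9 in)² = 93.31 in^2
P = F / A = 37200 lbf / A

P ≈ 399 psi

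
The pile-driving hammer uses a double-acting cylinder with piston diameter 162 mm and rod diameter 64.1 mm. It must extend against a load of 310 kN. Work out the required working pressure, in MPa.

P ≈ 15.0 MPa

Cap-side area A_cap = π/4 × (162 mm)² = 20610 mm^2
P = F / A = 310 kN / A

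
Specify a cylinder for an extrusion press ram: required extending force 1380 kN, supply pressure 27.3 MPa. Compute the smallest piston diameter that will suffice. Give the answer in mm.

D ≈ 254 mm

Extension force acts on the full piston face: F = P × (π/4)D².
D = √(4F / (πP)) = √(4 × 1380 kN / (π × 27.3 MPa))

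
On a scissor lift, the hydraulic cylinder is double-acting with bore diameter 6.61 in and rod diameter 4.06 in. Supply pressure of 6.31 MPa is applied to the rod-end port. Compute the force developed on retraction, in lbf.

Rod-side annular area A_ann = π/4 × (6.61² − 4.06²) = 21.37 in^2
On retraction the pressure acts on the annular area (bore minus rod).
F = P × A_ann

F ≈ 19600 lbf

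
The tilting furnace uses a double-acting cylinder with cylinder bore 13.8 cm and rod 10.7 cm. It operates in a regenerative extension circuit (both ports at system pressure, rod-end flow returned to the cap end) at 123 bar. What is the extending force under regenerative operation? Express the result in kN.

F ≈ 111 kN

With equal pressure on both faces, forces on the annular region cancel; the net push is pressure × rod cross-section.
Rod cross-section A_rod = π/4 × (10.7 cm)² = 89.92 cm^2
F = P × A_rod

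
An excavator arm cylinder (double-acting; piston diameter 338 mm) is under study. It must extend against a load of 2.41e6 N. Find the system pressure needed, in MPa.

P ≈ 26.9 MPa

Cap-side area A_cap = π/4 × (338 mm)² = 89730 mm^2
P = F / A = 2.41e6 N / A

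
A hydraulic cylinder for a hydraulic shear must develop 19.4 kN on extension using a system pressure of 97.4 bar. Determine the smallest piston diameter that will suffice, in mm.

Extension force acts on the full piston face: F = P × (π/4)D².
D = √(4F / (πP)) = √(4 × 19.4 kN / (π × 97.4 bar))

D ≈ 50.4 mm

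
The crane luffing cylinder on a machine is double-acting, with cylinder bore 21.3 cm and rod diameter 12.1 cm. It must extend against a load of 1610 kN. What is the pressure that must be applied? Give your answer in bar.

Cap-side area A_cap = π/4 × (21.3 cm)² = 356.3 cm^2
P = F / A = 1610 kN / A

P ≈ 452 bar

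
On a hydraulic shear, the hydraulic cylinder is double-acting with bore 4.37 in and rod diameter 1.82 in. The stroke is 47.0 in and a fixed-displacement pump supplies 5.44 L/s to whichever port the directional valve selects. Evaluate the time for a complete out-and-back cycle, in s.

Cap-side area A_cap = π/4 × (4.37 in)² = 15.00 in^2
Rod-side annular area A_ann = π/4 × (4.37² − 1.82²) = 12.40 in^2
t_ext = A_cap·L/Q = 2.124 s
t_ret = A_ann·L/Q = 1.755 s
t_cycle = t_ext + t_ret

t ≈ 3.88 s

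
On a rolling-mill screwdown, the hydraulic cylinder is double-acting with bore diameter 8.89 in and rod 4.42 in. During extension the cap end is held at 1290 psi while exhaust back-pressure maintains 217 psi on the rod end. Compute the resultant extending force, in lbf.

F ≈ 69900 lbf

Cap-side area A_cap = π/4 × (8.89 in)² = 62.07 in^2
Rod-side annular area A_ann = π/4 × (8.89² − 4.42²) = 46.73 in^2
Net thrust = P_cap·A_cap − P_rod·A_ann = 80070 lbf − 10140 lbf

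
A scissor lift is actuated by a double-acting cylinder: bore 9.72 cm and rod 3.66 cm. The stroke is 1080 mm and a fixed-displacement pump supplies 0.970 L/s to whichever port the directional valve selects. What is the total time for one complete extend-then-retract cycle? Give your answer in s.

Cap-side area A_cap = π/4 × (9.72 cm)² = 74.20 cm^2
Rod-side annular area A_ann = π/4 × (9.72² − 3.66²) = 63.68 cm^2
t_ext = A_cap·L/Q = 8.262 s
t_ret = A_ann·L/Q = 7.090 s
t_cycle = t_ext + t_ret

t ≈ 15.4 s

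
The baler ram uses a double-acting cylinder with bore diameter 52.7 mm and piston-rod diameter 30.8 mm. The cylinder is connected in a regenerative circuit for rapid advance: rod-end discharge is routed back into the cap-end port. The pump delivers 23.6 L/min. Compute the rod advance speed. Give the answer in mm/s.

v ≈ 528 mm/s

In regeneration the rod-end outflow joins the pump flow into the cap end, so the net volume the pump must supply per unit advance equals the rod cross-section area.
Rod cross-section A_rod = π/4 × (30.8 mm)² = 745.1 mm^2
v = Q_pump / A_rod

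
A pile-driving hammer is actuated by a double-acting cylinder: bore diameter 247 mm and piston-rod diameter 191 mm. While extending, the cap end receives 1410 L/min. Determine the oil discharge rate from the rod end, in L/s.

Cap-side area A_cap = π/4 × (247 mm)² = 47920 mm^2
Rod-side annular area A_ann = π/4 × (247² − 191²) = 19260 mm^2
Piston speed v = Q_in/A_cap; rod-end outflow Q_out = v × A_ann = Q_in × A_ann/A_cap.

Q_out ≈ 9.45 L/s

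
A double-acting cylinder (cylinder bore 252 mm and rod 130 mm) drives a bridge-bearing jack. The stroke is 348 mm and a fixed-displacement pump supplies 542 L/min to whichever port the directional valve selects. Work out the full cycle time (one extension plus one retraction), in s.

Cap-side area A_cap = π/4 × (252 mm)² = 49880 mm^2
Rod-side annular area A_ann = π/4 × (252² − 130²) = 36600 mm^2
t_ext = A_cap·L/Q = 1.921 s
t_ret = A_ann·L/Q = 1.410 s
t_cycle = t_ext + t_ret

t ≈ 3.33 s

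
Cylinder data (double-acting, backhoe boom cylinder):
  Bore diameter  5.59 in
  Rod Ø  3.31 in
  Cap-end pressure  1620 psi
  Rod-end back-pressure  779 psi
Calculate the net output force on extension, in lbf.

F ≈ 27300 lbf

Cap-side area A_cap = π/4 × (5.59 in)² = 24.54 in^2
Rod-side annular area A_ann = π/4 × (5.59² − 3.31²) = 15.94 in^2
Net thrust = P_cap·A_cap − P_rod·A_ann = 39760 lbf − 12420 lbf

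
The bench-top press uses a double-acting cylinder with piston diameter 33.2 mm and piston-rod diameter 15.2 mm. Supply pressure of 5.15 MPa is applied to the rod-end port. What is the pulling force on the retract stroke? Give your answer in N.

Rod-side annular area A_ann = π/4 × (33.2² − 15.2²) = 684.2 mm^2
On retraction the pressure acts on the annular area (bore minus rod).
F = P × A_ann

F ≈ 3520 N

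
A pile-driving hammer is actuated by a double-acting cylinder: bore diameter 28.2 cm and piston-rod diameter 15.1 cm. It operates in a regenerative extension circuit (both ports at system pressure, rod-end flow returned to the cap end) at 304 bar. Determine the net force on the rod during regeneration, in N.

F ≈ 5.44e5 N

With equal pressure on both faces, forces on the annular region cancel; the net push is pressure × rod cross-section.
Rod cross-section A_rod = π/4 × (15.1 cm)² = 179.1 cm^2
F = P × A_rod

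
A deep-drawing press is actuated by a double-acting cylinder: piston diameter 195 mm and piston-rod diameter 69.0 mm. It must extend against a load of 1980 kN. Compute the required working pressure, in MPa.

P ≈ 66.3 MPa

Cap-side area A_cap = π/4 × (195 mm)² = 29860 mm^2
P = F / A = 1980 kN / A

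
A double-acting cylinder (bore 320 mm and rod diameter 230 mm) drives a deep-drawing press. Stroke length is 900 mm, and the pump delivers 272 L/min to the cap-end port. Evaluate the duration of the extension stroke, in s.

t ≈ 16.0 s

Cap-side area A_cap = π/4 × (320 mm)² = 80420 mm^2
Swept volume V = A × L; t = V / Q = A·L / Q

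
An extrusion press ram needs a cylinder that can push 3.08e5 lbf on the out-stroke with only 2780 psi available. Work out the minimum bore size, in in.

Extension force acts on the full piston face: F = P × (π/4)D².
D = √(4F / (πP)) = √(4 × 3.08e5 lbf / (π × 2780 psi))

D ≈ 11.9 in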